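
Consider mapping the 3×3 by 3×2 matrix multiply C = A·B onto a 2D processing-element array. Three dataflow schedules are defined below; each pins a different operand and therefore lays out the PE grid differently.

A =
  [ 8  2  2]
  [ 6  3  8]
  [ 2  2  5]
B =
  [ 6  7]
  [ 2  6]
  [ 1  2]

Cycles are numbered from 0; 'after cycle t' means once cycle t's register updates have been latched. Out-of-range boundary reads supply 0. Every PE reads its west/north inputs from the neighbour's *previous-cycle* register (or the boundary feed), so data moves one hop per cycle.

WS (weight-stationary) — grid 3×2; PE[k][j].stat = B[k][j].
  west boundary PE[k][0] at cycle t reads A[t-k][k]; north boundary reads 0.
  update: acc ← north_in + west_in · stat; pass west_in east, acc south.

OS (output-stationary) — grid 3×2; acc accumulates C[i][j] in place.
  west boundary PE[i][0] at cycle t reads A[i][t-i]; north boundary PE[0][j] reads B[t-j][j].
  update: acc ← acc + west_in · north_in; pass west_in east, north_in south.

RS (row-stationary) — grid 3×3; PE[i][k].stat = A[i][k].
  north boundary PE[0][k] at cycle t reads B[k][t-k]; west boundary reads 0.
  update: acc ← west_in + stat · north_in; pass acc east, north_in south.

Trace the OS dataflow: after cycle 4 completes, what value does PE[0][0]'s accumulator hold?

Tracing OS — 3×2 array, target PE[0][0]:
  [0] (0,0) acc=48 (h:8 v:6)
  [1] (0,0) acc=52 (h:2 v:2)
  [2] (0,0) acc=54 (h:2 v:1)
  [3] (0,0) acc=54 (h:0 v:0)
  [4] (0,0) acc=54 (h:0 v:0)

PE[0][0].acc = 54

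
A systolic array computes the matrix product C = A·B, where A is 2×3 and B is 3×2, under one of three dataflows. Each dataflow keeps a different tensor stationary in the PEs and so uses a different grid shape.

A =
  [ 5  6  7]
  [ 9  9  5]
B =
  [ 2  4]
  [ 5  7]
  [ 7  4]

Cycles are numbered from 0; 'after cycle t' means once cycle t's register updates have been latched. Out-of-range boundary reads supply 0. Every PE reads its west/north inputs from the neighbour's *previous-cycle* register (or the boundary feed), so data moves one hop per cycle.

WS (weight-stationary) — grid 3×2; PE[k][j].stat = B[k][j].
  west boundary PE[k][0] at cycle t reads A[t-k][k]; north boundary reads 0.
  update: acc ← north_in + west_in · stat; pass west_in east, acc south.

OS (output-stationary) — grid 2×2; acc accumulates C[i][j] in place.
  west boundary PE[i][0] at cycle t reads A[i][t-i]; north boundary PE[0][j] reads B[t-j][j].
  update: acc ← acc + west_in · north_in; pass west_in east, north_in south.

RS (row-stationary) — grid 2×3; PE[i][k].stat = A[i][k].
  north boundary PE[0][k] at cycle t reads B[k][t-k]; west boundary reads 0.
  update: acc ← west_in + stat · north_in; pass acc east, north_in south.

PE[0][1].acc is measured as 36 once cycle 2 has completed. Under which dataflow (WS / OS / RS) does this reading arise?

— WS: 3×2; PE[0][1] trace:
  t=0 PE[0][1]: acc=0 h=0 v=0
  t=1 PE[0][1]: acc=20 h=5 v=20
  t=2 PE[0][1]: acc=36 h=9 v=36
— OS: 2×2; PE[0][1] trace:
  t=0 PE[0][1]: acc=0 h=0 v=0
  t=1 PE[0][1]: acc=20 h=5 v=4
  t=2 PE[0][1]: acc=62 h=6 v=7
— RS: 2×3; PE[0][1] trace:
  t=0 PE[0][1]: acc=0 h=0 v=0
  t=1 PE[0][1]: acc=40 h=40 v=5
  t=2 PE[0][1]: acc=62 h=62 v=7

dataflow = WS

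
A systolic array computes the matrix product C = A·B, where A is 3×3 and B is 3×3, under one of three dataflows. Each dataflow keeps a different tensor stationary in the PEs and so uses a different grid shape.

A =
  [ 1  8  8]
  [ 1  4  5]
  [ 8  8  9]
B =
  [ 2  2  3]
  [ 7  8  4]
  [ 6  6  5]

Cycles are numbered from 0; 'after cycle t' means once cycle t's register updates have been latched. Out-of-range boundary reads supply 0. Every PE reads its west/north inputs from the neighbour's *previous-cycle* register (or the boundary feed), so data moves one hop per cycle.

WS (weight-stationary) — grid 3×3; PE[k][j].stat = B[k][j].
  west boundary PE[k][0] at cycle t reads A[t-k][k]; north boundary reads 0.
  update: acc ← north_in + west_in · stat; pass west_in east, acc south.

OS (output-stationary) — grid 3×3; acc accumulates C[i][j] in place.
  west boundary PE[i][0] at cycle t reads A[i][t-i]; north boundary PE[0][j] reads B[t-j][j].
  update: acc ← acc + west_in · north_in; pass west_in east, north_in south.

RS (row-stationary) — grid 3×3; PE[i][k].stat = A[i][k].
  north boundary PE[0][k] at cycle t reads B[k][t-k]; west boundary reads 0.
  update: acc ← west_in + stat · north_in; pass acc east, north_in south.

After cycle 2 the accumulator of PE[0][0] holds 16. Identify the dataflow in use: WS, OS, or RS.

— WS: 3×3; PE[0][0] trace:
  @0  [0,0]  acc 2  |  →1  ↓2
  @1  [0,0]  acc 2  |  →1  ↓2
  @2  [0,0]  acc 16  |  →8  ↓16
— OS: 3×3; PE[0][0] trace:
  @0  [0,0]  acc 2  |  →1  ↓2
  @1  [0,0]  acc 58  |  →8  ↓7
  @2  [0,0]  acc 106  |  →8  ↓6
— RS: 3×3; PE[0][0] trace:
  @0  [0,0]  acc 2  |  →2  ↓2
  @1  [0,0]  acc 2  |  →2  ↓2
  @2  [0,0]  acc 3  |  →3  ↓3

dataflow = WS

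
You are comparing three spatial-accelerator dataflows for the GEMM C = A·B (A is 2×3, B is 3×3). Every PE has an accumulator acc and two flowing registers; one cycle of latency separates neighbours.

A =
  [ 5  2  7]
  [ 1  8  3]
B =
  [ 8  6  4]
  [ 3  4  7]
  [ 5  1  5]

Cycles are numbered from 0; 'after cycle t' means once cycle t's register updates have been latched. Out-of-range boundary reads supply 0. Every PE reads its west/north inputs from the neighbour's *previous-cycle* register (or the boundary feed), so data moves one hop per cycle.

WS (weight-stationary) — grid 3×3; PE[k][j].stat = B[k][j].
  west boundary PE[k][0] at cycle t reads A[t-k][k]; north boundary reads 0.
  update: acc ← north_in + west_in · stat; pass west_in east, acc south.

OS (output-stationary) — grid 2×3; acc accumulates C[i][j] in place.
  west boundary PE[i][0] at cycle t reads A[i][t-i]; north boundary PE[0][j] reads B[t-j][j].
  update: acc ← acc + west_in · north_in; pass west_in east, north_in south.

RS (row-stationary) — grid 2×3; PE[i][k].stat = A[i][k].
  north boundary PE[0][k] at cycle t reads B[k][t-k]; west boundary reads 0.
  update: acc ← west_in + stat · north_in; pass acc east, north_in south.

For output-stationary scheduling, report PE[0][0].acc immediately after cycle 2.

OS on a 2×3 grid — tracing PE[0][0] and its feeders:
  @0  [0,0]  acc 40  |  →5  ↓8
  @1  [0,0]  acc 46  |  →2  ↓3
  @2  [0,0]  acc 81  |  →7  ↓5

PE[0][0].acc = 81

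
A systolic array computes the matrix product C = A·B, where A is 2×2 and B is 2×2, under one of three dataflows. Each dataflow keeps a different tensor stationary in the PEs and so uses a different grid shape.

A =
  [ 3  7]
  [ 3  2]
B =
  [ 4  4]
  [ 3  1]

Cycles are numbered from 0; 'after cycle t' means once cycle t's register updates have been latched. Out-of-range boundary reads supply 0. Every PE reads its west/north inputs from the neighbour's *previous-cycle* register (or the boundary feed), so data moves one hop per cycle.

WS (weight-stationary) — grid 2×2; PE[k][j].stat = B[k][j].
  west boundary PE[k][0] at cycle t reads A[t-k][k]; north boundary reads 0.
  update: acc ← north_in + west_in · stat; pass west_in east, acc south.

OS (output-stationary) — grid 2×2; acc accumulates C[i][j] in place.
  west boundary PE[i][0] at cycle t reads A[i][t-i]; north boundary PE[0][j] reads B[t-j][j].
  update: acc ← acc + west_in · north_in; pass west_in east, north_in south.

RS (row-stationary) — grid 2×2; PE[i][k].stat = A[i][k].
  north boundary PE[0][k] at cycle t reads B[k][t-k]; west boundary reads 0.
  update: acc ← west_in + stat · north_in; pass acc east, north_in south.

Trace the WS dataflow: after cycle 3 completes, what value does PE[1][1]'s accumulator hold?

PE[1][1].acc = 14

WS 2×2: PE[1][1] cycle-by-cycle (with neighbour feeds):
  0: (0,1).acc=0  regs=<0,0>
  0: (1,0).acc=0  regs=<0,0>
  0: (1,1).acc=0  regs=<0,0>
  1: (0,1).acc=12  regs=<3,12>
  1: (1,0).acc=33  regs=<7,33>
  1: (1,1).acc=0  regs=<0,0>
  2: (0,1).acc=12  regs=<3,12>
  2: (1,0).acc=18  regs=<2,18>
  2: (1,1).acc=19  regs=<7,19>
  3: (0,1).acc=0  regs=<0,0>
  3: (1,0).acc=0  regs=<0,0>
  3: (1,1).acc=14  regs=<2,14>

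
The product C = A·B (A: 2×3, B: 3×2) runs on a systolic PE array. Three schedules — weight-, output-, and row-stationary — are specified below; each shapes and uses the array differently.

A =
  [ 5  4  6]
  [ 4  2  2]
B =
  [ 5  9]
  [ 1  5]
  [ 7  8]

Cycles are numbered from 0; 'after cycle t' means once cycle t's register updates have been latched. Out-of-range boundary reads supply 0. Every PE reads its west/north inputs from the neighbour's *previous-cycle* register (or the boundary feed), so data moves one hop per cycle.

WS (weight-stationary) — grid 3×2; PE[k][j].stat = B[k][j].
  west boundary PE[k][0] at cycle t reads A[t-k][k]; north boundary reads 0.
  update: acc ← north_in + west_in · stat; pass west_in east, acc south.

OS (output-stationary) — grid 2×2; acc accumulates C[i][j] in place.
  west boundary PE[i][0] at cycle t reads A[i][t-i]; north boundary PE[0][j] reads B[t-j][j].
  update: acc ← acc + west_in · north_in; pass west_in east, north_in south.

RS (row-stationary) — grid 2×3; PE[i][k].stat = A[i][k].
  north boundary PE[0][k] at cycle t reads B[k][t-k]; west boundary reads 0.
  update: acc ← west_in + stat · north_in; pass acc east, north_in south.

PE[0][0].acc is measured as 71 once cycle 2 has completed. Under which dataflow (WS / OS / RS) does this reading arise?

dataflow = OS

WS (3×2 grid), PE[0][0]:
  [0] (0,0) acc=25 (h:5 v:25)
  [1] (0,0) acc=20 (h:4 v:20)
  [2] (0,0) acc=0 (h:0 v:0)
OS (2×2 grid), PE[0][0]:
  [0] (0,0) acc=25 (h:5 v:5)
  [1] (0,0) acc=29 (h:4 v:1)
  [2] (0,0) acc=71 (h:6 v:7)
RS (2×3 grid), PE[0][0]:
  [0] (0,0) acc=25 (h:25 v:5)
  [1] (0,0) acc=45 (h:45 v:9)
  [2] (0,0) acc=0 (h:0 v:0)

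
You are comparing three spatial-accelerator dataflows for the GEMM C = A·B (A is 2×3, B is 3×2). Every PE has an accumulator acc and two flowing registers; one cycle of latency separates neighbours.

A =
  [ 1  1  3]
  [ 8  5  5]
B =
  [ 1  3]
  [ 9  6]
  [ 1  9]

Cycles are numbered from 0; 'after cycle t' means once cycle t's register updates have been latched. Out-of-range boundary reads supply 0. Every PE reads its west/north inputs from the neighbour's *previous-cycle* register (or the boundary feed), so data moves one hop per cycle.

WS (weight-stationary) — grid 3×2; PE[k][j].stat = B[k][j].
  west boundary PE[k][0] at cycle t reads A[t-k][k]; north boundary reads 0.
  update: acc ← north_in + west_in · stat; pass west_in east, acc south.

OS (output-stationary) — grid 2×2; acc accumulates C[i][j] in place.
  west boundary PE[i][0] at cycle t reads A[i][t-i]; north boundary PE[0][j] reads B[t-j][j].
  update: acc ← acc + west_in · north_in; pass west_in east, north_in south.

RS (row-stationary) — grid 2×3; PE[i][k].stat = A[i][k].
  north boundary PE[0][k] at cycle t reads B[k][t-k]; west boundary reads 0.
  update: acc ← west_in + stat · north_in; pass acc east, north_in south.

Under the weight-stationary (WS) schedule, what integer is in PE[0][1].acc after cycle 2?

WS (3×2). Following PE[0][1] plus its west/north inputs:
  t=0 PE[0][0]: acc=1 h=1 v=1
  t=0 PE[0][1]: acc=0 h=0 v=0
  t=1 PE[0][0]: acc=8 h=8 v=8
  t=1 PE[0][1]: acc=3 h=1 v=3
  t=2 PE[0][0]: acc=0 h=0 v=0
  t=2 PE[0][1]: acc=24 h=8 v=24

PE[0][1].acc = 24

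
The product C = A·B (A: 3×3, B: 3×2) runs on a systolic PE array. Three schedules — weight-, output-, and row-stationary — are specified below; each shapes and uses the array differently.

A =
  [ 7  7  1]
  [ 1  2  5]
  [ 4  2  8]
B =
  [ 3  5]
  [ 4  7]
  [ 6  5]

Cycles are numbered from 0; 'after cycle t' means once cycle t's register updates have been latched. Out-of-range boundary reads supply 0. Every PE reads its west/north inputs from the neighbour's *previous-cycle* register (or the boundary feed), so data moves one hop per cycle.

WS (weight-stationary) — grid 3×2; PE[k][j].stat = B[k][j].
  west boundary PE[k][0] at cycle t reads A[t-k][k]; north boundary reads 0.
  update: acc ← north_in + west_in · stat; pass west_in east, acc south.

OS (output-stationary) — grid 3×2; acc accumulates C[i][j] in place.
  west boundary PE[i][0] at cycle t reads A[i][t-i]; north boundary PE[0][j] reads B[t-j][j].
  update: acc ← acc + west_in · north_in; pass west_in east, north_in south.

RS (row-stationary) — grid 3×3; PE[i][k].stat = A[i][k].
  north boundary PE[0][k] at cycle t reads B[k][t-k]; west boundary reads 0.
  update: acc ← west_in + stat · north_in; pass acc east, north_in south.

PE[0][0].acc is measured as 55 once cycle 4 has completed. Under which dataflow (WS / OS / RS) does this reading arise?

WS [3×2] PE[0][0] across cycles:
  c0 r0c0: 21 / 7 / 21
  c1 r0c0: 3 / 1 / 3
  c2 r0c0: 12 / 4 / 12
  c3 r0c0: 0 / 0 / 0
  c4 r0c0: 0 / 0 / 0
OS [3×2] PE[0][0] across cycles:
  c0 r0c0: 21 / 7 / 3
  c1 r0c0: 49 / 7 / 4
  c2 r0c0: 55 / 1 / 6
  c3 r0c0: 55 / 0 / 0
  c4 r0c0: 55 / 0 / 0
RS [3×3] PE[0][0] across cycles:
  c0 r0c0: 21 / 21 / 3
  c1 r0c0: 35 / 35 / 5
  c2 r0c0: 0 / 0 / 0
  c3 r0c0: 0 / 0 / 0
  c4 r0c0: 0 / 0 / 0

dataflow = OS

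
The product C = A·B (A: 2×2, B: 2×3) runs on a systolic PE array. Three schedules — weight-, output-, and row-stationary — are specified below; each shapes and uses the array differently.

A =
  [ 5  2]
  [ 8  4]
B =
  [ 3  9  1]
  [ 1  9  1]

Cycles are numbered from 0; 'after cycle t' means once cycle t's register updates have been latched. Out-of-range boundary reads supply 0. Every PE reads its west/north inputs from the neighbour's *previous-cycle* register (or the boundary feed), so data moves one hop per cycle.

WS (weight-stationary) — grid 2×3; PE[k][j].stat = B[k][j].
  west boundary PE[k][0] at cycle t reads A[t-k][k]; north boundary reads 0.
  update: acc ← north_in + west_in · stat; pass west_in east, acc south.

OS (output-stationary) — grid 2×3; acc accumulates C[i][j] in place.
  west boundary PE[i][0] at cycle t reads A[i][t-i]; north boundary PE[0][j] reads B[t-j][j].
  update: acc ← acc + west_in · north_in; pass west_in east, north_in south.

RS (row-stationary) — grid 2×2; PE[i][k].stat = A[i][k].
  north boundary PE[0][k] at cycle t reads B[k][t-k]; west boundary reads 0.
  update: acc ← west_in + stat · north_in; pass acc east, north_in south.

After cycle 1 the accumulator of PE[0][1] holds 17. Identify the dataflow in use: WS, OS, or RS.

dataflow = RS

Under WS (2×3), PE[0][1]:
  [0] (0,1) acc=0 (h:0 v:0)
  [1] (0,1) acc=45 (h:5 v:45)
Under OS (2×3), PE[0][1]:
  [0] (0,1) acc=0 (h:0 v:0)
  [1] (0,1) acc=45 (h:5 v:9)
Under RS (2×2), PE[0][1]:
  [0] (0,1) acc=0 (h:0 v:0)
  [1] (0,1) acc=17 (h:17 v:1)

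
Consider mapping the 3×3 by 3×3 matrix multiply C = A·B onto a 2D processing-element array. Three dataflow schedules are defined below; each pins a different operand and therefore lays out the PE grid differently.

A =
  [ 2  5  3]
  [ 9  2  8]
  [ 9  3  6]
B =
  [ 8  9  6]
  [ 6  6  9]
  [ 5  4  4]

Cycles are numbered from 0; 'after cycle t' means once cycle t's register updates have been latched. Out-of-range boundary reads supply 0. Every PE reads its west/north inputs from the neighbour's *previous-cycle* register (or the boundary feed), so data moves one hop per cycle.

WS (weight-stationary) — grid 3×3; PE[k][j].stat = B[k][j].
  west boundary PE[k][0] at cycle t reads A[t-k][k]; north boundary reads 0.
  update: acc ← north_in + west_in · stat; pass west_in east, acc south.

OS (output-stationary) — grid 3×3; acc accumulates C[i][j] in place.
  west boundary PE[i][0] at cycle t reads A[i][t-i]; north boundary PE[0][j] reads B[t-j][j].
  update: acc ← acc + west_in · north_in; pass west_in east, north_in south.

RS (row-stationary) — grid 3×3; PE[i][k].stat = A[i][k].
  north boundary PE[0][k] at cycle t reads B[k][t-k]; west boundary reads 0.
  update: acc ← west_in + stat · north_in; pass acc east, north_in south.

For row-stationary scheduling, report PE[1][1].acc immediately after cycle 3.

RS (3×3). Following PE[1][1] plus its west/north inputs:
  after 0 — PE[0][1] acc=0, pass-E 0, pass-S 0
  after 0 — PE[1][0] acc=0, pass-E 0, pass-S 0
  after 0 — PE[1][1] acc=0, pass-E 0, pass-S 0
  after 1 — PE[0][1] acc=46, pass-E 46, pass-S 6
  after 1 — PE[1][0] acc=72, pass-E 72, pass-S 8
  after 1 — PE[1][1] acc=0, pass-E 0, pass-S 0
  after 2 — PE[0][1] acc=48, pass-E 48, pass-S 6
  after 2 — PE[1][0] acc=81, pass-E 81, pass-S 9
  after 2 — PE[1][1] acc=84, pass-E 84, pass-S 6
  after 3 — PE[0][1] acc=57, pass-E 57, pass-S 9
  after 3 — PE[1][0] acc=54, pass-E 54, pass-S 6
  after 3 — PE[1][1] acc=93, pass-E 93, pass-S 6

PE[1][1].acc = 93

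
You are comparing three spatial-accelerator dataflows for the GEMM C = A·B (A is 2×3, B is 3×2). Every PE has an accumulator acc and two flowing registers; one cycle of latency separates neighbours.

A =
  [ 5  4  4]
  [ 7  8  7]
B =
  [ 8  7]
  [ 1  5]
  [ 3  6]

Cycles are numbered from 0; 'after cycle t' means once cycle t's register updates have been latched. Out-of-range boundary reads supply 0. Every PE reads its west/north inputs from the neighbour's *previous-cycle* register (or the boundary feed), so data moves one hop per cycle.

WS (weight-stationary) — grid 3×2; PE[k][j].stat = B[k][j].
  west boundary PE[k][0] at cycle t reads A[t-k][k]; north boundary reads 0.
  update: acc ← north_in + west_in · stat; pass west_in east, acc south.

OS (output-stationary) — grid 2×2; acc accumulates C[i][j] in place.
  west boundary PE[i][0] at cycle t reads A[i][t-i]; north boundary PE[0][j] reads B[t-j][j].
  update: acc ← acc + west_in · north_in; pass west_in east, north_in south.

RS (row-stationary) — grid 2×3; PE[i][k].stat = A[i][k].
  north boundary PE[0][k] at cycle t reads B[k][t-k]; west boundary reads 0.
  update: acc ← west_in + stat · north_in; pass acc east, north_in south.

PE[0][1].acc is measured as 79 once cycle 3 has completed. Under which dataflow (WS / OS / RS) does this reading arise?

Under WS (3×2), PE[0][1]:
  0: (0,1).acc=0  regs=<0,0>
  1: (0,1).acc=35  regs=<5,35>
  2: (0,1).acc=49  regs=<7,49>
  3: (0,1).acc=0  regs=<0,0>
Under OS (2×2), PE[0][1]:
  0: (0,1).acc=0  regs=<0,0>
  1: (0,1).acc=35  regs=<5,7>
  2: (0,1).acc=55  regs=<4,5>
  3: (0,1).acc=79  regs=<4,6>
Under RS (2×3), PE[0][1]:
  0: (0,1).acc=0  regs=<0,0>
  1: (0,1).acc=44  regs=<44,1>
  2: (0,1).acc=55  regs=<55,5>
  3: (0,1).acc=0  regs=<0,0>

dataflow = OS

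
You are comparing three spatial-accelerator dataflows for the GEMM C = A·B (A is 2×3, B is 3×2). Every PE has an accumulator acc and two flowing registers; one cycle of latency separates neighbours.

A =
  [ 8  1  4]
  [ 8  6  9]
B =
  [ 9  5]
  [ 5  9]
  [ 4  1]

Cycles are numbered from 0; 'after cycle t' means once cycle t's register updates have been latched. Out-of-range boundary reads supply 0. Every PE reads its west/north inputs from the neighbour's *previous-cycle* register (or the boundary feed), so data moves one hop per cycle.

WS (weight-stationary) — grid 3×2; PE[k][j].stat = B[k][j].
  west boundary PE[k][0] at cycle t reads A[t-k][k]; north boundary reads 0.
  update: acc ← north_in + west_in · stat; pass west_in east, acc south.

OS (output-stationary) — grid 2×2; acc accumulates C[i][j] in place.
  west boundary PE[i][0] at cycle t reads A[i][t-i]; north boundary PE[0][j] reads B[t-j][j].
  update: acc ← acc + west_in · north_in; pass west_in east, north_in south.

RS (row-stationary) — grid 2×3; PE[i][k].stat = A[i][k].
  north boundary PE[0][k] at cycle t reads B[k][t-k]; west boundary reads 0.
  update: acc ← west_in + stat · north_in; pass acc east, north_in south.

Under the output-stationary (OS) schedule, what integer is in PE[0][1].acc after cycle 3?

PE[0][1].acc = 53

Tracing OS — 2×2 array, target PE[0][1]:
  step 0 · PE0,0: acc=72; fwd→8 fwd↓9
  step 0 · PE0,1: acc=0; fwd→0 fwd↓0
  step 1 · PE0,0: acc=77; fwd→1 fwd↓5
  step 1 · PE0,1: acc=40; fwd→8 fwd↓5
  step 2 · PE0,0: acc=93; fwd→4 fwd↓4
  step 2 · PE0,1: acc=49; fwd→1 fwd↓9
  step 3 · PE0,0: acc=93; fwd→0 fwd↓0
  step 3 · PE0,1: acc=53; fwd→4 fwd↓1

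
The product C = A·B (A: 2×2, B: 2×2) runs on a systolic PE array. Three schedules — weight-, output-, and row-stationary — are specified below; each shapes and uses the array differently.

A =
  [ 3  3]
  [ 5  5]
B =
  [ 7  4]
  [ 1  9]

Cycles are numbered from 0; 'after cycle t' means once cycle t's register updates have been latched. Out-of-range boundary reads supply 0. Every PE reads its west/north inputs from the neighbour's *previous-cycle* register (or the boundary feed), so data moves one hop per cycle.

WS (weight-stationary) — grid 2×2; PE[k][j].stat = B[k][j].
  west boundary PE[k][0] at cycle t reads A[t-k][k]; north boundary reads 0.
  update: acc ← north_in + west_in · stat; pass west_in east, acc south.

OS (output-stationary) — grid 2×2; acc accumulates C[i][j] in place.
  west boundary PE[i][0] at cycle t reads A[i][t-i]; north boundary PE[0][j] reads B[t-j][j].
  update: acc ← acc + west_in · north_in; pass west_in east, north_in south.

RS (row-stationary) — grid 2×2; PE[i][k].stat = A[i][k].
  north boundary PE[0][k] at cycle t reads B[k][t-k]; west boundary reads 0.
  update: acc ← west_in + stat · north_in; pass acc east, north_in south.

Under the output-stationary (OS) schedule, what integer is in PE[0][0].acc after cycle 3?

Tracing OS — 2×2 array, target PE[0][0]:
  t=0 PE[0][0]: acc=21 h=3 v=7
  t=1 PE[0][0]: acc=24 h=3 v=1
  t=2 PE[0][0]: acc=24 h=0 v=0
  t=3 PE[0][0]: acc=24 h=0 v=0

PE[0][0].acc = 24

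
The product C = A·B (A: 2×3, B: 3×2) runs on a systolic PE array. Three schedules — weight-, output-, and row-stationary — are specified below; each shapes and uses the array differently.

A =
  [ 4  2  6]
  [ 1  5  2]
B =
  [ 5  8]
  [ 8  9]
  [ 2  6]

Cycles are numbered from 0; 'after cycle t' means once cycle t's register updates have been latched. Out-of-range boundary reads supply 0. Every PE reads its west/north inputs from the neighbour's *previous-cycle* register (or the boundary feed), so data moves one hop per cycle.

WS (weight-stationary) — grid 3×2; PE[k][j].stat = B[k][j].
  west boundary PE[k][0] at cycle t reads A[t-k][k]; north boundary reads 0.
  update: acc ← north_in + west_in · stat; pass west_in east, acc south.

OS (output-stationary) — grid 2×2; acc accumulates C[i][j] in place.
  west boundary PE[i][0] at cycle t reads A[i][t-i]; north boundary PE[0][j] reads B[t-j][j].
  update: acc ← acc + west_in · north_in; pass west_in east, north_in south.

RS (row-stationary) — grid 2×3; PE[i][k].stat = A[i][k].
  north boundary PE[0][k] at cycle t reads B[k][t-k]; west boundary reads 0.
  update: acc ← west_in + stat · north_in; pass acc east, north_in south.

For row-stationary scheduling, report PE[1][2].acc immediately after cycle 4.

PE[1][2].acc = 65

RS on a 2×3 grid — tracing PE[1][2] and its feeders:
  0: (0,2).acc=0  regs=<0,0>
  0: (1,1).acc=0  regs=<0,0>
  0: (1,2).acc=0  regs=<0,0>
  1: (0,2).acc=0  regs=<0,0>
  1: (1,1).acc=0  regs=<0,0>
  1: (1,2).acc=0  regs=<0,0>
  2: (0,2).acc=48  regs=<48,2>
  2: (1,1).acc=45  regs=<45,8>
  2: (1,2).acc=0  regs=<0,0>
  3: (0,2).acc=86  regs=<86,6>
  3: (1,1).acc=53  regs=<53,9>
  3: (1,2).acc=49  regs=<49,2>
  4: (0,2).acc=0  regs=<0,0>
  4: (1,1).acc=0  regs=<0,0>
  4: (1,2).acc=65  regs=<65,6>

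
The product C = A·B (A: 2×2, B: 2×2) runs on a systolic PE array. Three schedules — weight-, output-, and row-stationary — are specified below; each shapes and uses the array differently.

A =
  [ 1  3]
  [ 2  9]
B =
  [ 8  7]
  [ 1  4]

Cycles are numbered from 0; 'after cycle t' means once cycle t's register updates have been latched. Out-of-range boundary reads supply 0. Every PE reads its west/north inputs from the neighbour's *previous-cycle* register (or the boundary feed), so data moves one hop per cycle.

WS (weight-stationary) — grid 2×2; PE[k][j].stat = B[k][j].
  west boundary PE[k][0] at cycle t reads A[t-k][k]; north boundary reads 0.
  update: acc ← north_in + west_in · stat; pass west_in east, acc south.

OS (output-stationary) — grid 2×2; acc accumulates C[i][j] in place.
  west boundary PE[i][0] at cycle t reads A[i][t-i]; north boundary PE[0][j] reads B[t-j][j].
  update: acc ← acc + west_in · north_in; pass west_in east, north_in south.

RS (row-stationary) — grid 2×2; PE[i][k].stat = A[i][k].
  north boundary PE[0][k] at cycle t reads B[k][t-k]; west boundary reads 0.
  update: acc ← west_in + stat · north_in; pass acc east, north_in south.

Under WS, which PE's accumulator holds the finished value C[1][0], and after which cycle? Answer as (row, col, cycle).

WS — PE[1][0] is where C[1][0] collects:
  step 0 · PE1,0: acc=0; fwd→0 fwd↓0
  step 1 · PE1,0: acc=11; fwd→3 fwd↓11
  step 2 · PE1,0: acc=25; fwd→9 fwd↓25

(row, col, cycle) = (1, 0, 2)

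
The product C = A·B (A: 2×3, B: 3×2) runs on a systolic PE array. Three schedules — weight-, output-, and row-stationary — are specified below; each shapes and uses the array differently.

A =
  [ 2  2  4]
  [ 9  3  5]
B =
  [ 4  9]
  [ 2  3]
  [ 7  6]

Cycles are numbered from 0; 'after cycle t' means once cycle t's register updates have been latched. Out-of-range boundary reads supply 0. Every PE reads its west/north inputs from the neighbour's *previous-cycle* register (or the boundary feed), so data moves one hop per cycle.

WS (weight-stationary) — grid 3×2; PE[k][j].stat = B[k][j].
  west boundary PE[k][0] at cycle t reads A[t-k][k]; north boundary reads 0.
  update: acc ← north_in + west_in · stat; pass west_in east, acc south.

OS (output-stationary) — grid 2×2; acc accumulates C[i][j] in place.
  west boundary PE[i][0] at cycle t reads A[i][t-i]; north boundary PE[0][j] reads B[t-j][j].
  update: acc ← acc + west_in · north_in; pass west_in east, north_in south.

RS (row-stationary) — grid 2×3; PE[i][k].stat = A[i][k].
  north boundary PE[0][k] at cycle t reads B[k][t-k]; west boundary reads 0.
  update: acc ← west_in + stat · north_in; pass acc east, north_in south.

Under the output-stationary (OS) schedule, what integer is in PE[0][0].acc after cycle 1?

OS on a 2×2 grid — tracing PE[0][0] and its feeders:
  @0  [0,0]  acc 8  |  →2  ↓4
  @1  [0,0]  acc 12  |  →2  ↓2

PE[0][0].acc = 12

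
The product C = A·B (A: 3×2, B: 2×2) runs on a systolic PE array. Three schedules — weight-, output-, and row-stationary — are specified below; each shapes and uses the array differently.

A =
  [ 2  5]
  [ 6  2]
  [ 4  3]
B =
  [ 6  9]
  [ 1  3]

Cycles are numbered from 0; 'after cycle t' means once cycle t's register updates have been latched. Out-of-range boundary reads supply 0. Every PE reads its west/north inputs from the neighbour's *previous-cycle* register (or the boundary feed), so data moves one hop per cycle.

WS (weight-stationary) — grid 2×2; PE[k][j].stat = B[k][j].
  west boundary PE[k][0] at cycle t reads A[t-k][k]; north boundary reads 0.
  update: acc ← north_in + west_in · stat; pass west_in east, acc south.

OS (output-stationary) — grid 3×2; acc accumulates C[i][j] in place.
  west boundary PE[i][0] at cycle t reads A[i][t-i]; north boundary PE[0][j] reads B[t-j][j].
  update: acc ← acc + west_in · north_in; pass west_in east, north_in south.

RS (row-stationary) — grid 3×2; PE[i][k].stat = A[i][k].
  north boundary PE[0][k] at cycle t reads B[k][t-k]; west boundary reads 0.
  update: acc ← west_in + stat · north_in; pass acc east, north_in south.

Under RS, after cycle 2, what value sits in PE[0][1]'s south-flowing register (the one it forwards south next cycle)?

register = 3

RS 3×2: PE[0][1] cycle-by-cycle (with neighbour feeds):
  step 0 · PE0,0: acc=12; fwd→12 fwd↓6
  step 0 · PE0,1: acc=0; fwd→0 fwd↓0
  step 1 · PE0,0: acc=18; fwd→18 fwd↓9
  step 1 · PE0,1: acc=17; fwd→17 fwd↓1
  step 2 · PE0,0: acc=0; fwd→0 fwd↓0
  step 2 · PE0,1: acc=33; fwd→33 fwd↓3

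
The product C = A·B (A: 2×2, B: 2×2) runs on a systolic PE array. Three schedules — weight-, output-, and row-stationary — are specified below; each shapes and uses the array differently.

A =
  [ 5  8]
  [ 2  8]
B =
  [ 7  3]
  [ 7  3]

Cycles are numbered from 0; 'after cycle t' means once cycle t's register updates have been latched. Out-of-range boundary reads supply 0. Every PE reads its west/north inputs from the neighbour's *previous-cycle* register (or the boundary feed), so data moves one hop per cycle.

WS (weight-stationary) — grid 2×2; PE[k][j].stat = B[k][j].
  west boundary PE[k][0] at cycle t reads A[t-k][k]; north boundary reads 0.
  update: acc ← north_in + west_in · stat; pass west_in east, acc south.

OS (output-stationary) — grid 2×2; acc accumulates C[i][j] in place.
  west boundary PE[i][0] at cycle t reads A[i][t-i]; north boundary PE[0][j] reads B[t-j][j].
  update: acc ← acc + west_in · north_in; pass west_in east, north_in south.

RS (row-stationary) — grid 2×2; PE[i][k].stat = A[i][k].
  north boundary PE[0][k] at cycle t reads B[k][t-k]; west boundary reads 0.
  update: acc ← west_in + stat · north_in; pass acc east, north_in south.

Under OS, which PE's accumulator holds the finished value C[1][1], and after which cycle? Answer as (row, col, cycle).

OS — PE[1][1] is where C[1][1] collects:
  c0 r1c1: 0 / 0 / 0
  c1 r1c1: 0 / 0 / 0
  c2 r1c1: 6 / 2 / 3
  c3 r1c1: 30 / 8 / 3

(row, col, cycle) = (1, 1, 3)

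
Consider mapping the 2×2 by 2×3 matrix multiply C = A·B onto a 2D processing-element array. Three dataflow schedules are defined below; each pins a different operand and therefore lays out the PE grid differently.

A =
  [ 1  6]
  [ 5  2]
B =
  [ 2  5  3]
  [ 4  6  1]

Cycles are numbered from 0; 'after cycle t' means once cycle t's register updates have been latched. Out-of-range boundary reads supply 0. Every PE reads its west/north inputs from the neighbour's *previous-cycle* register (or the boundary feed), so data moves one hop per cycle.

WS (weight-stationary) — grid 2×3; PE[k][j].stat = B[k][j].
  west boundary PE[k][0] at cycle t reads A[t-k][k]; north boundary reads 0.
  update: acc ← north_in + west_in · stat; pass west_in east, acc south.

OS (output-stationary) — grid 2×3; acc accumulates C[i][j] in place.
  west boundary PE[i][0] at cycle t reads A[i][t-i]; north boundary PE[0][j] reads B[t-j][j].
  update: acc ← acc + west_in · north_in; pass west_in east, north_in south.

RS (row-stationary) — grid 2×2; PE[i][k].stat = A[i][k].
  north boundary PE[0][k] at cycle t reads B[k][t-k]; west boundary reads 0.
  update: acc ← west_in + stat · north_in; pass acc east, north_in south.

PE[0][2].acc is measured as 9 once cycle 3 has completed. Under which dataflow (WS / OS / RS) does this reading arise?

— WS: 2×3; PE[0][2] trace:
  @0  [0,2]  acc 0  |  →0  ↓0
  @1  [0,2]  acc 0  |  →0  ↓0
  @2  [0,2]  acc 3  |  →1  ↓3
  @3  [0,2]  acc 15  |  →5  ↓15
— OS: 2×3; PE[0][2] trace:
  @0  [0,2]  acc 0  |  →0  ↓0
  @1  [0,2]  acc 0  |  →0  ↓0
  @2  [0,2]  acc 3  |  →1  ↓3
  @3  [0,2]  acc 9  |  →6  ↓1
RS (2×2): PE[0][2] does not exist.

dataflow = OS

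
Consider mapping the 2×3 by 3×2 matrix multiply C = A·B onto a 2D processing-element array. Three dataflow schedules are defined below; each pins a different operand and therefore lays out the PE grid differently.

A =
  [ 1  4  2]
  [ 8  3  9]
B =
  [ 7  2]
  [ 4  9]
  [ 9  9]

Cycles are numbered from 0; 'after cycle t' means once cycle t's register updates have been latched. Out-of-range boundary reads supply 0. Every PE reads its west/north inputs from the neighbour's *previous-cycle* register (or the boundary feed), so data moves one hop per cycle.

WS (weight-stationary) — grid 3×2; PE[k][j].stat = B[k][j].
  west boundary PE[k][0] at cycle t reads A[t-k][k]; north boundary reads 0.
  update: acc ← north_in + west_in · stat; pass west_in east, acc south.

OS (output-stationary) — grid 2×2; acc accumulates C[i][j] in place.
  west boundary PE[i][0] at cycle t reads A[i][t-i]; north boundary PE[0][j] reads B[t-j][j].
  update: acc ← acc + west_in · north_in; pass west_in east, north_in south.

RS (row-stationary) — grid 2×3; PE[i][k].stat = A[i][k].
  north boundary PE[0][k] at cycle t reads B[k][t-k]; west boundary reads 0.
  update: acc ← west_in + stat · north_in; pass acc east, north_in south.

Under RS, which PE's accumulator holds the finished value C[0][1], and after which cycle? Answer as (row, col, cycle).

(row, col, cycle) = (0, 2, 3)

RS — PE[0][2] is where C[0][1] collects:
  0: (0,2).acc=0  regs=<0,0>
  1: (0,2).acc=0  regs=<0,0>
  2: (0,2).acc=41  regs=<41,9>
  3: (0,2).acc=56  regs=<56,9>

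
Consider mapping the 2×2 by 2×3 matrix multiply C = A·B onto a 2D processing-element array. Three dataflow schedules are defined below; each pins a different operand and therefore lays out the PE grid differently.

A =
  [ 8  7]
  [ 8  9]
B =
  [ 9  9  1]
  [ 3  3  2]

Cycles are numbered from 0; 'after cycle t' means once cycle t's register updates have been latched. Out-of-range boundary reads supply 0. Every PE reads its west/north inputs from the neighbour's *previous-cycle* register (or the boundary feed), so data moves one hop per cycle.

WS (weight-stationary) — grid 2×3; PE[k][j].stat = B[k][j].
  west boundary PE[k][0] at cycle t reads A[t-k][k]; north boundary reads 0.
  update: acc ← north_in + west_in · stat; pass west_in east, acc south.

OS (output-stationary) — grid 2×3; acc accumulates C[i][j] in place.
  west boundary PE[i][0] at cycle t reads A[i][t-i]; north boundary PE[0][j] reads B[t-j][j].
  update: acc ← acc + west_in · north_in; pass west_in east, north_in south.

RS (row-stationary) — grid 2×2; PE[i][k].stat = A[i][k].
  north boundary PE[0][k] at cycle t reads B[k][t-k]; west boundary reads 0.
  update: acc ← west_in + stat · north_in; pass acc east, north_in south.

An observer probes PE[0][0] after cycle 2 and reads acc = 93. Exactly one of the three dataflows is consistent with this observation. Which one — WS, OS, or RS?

WS [2×3] PE[0][0] across cycles:
  after 0 — PE[0][0] acc=72, pass-E 8, pass-S 72
  after 1 — PE[0][0] acc=72, pass-E 8, pass-S 72
  after 2 — PE[0][0] acc=0, pass-E 0, pass-S 0
OS [2×3] PE[0][0] across cycles:
  after 0 — PE[0][0] acc=72, pass-E 8, pass-S 9
  after 1 — PE[0][0] acc=93, pass-E 7, pass-S 3
  after 2 — PE[0][0] acc=93, pass-E 0, pass-S 0
RS [2×2] PE[0][0] across cycles:
  after 0 — PE[0][0] acc=72, pass-E 72, pass-S 9
  after 1 — PE[0][0] acc=72, pass-E 72, pass-S 9
  after 2 — PE[0][0] acc=8, pass-E 8, pass-S 1

dataflow = OS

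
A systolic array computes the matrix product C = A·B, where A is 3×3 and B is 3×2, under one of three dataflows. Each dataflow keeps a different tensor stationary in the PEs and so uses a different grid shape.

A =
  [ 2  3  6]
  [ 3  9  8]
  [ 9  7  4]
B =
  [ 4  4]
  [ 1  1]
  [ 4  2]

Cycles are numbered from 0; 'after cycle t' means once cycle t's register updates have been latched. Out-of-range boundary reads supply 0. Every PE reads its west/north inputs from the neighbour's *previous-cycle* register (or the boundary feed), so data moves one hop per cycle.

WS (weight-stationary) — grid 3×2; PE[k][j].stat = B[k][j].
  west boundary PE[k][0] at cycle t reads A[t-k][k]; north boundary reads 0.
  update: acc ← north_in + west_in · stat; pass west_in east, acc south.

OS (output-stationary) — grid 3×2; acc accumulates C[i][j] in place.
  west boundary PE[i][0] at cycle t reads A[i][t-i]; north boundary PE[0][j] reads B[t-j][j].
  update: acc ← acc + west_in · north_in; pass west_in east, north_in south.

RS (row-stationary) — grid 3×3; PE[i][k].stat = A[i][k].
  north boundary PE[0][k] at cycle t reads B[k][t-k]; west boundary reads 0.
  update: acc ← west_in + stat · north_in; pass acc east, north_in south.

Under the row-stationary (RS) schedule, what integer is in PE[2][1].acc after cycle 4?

PE[2][1].acc = 43

RS on a 3×3 grid — tracing PE[2][1] and its feeders:
  c0 r1c1: 0 / 0 / 0
  c0 r2c0: 0 / 0 / 0
  c0 r2c1: 0 / 0 / 0
  c1 r1c1: 0 / 0 / 0
  c1 r2c0: 0 / 0 / 0
  c1 r2c1: 0 / 0 / 0
  c2 r1c1: 21 / 21 / 1
  c2 r2c0: 36 / 36 / 4
  c2 r2c1: 0 / 0 / 0
  c3 r1c1: 21 / 21 / 1
  c3 r2c0: 36 / 36 / 4
  c3 r2c1: 43 / 43 / 1
  c4 r1c1: 0 / 0 / 0
  c4 r2c0: 0 / 0 / 0
  c4 r2c1: 43 / 43 / 1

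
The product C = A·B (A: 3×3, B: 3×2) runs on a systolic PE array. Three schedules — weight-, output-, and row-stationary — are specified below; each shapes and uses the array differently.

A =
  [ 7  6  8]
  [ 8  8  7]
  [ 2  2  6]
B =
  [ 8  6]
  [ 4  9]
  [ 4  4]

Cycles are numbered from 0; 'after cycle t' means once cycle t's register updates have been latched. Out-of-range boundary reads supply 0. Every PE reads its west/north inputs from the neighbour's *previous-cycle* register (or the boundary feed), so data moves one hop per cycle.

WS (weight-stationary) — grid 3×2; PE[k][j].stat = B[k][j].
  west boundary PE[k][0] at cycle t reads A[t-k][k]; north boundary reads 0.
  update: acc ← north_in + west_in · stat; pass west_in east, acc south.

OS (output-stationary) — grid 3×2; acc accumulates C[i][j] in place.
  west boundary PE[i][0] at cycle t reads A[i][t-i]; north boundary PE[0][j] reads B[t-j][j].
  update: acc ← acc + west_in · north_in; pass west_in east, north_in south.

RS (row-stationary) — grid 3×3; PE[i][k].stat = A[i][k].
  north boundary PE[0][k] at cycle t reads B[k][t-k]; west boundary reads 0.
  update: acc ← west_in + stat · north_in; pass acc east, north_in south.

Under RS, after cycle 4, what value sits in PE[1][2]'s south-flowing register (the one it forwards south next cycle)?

RS on a 3×3 grid — tracing PE[1][2] and its feeders:
  @0  [0,2]  acc 0  |  →0  ↓0
  @0  [1,1]  acc 0  |  →0  ↓0
  @0  [1,2]  acc 0  |  →0  ↓0
  @1  [0,2]  acc 0  |  →0  ↓0
  @1  [1,1]  acc 0  |  →0  ↓0
  @1  [1,2]  acc 0  |  →0  ↓0
  @2  [0,2]  acc 112  |  →112  ↓4
  @2  [1,1]  acc 96  |  →96  ↓4
  @2  [1,2]  acc 0  |  →0  ↓0
  @3  [0,2]  acc 128  |  →128  ↓4
  @3  [1,1]  acc 120  |  →120  ↓9
  @3  [1,2]  acc 124  |  →124  ↓4
  @4  [0,2]  acc 0  |  →0  ↓0
  @4  [1,1]  acc 0  |  →0  ↓0
  @4  [1,2]  acc 148  |  →148  ↓4

register = 4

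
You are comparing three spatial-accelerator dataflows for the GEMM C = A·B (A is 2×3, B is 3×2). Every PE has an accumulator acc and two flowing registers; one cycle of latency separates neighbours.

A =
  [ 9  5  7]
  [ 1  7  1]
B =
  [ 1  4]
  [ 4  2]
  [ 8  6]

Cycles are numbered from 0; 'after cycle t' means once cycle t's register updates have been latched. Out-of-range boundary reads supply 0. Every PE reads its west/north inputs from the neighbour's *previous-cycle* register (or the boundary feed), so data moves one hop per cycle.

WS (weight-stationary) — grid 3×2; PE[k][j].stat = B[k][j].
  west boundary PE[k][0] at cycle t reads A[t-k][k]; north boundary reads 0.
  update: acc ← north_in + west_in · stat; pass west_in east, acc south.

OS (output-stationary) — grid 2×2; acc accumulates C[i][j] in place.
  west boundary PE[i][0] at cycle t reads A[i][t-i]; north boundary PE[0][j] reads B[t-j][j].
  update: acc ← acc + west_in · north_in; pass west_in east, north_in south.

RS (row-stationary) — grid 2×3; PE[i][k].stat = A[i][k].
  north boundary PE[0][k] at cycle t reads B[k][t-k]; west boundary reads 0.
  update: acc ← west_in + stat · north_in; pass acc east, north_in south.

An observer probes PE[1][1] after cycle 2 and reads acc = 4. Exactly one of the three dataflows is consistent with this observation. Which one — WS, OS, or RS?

WS [3×2] PE[1][1] across cycles:
  c0 r1c1: 0 / 0 / 0
  c1 r1c1: 0 / 0 / 0
  c2 r1c1: 46 / 5 / 46
OS [2×2] PE[1][1] across cycles:
  c0 r1c1: 0 / 0 / 0
  c1 r1c1: 0 / 0 / 0
  c2 r1c1: 4 / 1 / 4
RS [2×3] PE[1][1] across cycles:
  c0 r1c1: 0 / 0 / 0
  c1 r1c1: 0 / 0 / 0
  c2 r1c1: 29 / 29 / 4

dataflow = OS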